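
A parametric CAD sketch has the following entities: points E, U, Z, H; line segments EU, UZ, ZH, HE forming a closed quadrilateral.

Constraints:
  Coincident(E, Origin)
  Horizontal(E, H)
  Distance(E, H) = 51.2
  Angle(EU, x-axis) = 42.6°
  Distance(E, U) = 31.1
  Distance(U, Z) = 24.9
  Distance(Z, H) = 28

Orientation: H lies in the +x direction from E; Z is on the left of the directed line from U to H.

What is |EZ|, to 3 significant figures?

54.5

Checks: |UZ| = 24.90 ✓; |ZH| = 28.00 ✓.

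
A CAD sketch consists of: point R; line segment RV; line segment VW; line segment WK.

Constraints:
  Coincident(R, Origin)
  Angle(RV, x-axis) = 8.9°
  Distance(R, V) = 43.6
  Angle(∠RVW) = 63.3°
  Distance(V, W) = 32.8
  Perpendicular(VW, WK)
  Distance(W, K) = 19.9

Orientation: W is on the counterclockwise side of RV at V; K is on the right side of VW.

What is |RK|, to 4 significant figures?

60.32

∠RVW = 63.3°, so VW runs at 8.9° + (180° − 63.3°) = 125.6° from the x-axis; with |VW| = 32.8, W = V + 32.8·(cos 125.6°, sin 125.6°) = (23.98, 33.42). VW ⟂ WK; with |WK| = 19.9 on the right of VW, K = W + 19.9·(0.8131, 0.5821) = (40.16, 45.00). Then |RK| = |K − R| = 60.32.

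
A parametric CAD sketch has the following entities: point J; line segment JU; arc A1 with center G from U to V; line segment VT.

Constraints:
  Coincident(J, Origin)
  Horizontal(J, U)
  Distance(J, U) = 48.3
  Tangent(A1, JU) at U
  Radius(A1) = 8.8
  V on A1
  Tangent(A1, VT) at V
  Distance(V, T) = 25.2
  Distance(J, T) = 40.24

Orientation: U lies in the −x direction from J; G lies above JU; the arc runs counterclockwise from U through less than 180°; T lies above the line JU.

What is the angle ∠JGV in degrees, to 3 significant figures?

15.8°

J is at the origin; J and U share the same y with |JU| = 48.3 and U on the −x side, so U = (-48.3, 0.00). A1 meets JU tangentially, so GU is at right angles to JU, so G = U + (0, 8.8) = (-48.3, 8.80). Since GV ⟂ VT (tangency), |GT| = √(8.8² + 25.2²) = 26.7 regardless of where V sits on A1. So T lies on both circle(J, 40.24) and circle(G, 26.7); the above-JU intersection is T = (-29.3, 27.6). V is the foot of the tangent from T: V = (-40.4, 4.93).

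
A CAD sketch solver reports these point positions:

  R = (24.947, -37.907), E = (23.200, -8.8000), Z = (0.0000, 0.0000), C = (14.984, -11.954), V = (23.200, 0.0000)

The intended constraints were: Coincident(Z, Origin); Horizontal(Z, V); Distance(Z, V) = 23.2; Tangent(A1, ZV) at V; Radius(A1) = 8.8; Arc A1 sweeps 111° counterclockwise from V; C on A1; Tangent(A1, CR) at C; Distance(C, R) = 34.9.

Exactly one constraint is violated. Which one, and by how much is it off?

Distance(C, R) = 34.9 — off by 7.10.

Z = (0.00, 0.00) ✓; Z.y = 0.00, V.y = 0.00 ✓; |ZV| = 23.20 ✓; ∠(EV, VZ) = 90.00° ✓; |EV| = 8.800 ✓; bearing(E→C) − bearing(E→V) = 111.0° ✓; |EC| = 8.801 ✓; ∠(EC, CR) = 90.00° ✓; |CR| = 27.80 ✗.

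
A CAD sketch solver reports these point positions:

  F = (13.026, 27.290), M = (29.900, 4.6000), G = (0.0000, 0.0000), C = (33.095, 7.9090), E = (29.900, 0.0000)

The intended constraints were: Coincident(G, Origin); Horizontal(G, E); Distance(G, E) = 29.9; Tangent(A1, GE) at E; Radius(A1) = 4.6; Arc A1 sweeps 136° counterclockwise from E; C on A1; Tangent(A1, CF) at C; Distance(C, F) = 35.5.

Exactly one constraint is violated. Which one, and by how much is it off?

Distance(C, F) = 35.5 — off by 7.60.

G = (0.00, 0.00) ✓; G.y = 0.00, E.y = 0.00 ✓; |GE| = 29.90 ✓; ∠(ME, EG) = 90.00° ✓; |ME| = 4.600 ✓; bearing(M→C) − bearing(M→E) = 136.0° ✓; |MC| = 4.600 ✓; ∠(MC, CF) = 90.01° ✓; |CF| = 27.90 ✗.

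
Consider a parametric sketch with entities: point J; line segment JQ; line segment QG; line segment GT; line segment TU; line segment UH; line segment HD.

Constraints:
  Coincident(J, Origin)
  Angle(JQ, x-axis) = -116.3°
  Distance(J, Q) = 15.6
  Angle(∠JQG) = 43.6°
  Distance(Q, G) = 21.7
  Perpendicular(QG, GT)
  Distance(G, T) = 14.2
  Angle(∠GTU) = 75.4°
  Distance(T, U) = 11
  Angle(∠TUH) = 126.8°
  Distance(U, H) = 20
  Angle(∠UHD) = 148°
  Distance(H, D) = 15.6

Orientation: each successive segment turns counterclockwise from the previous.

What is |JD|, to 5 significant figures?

33.616

∠TUH = 126.8° gives UH at -92.100° from the x-axis; with |UH| = 20.0, H = (-1.1900, -19.441). ∠UHD = 148.0° gives HD at -60.100° from the x-axis; with |HD| = 15.6, D = (6.5864, -32.965). Then |JD| = |D − J| = 33.616.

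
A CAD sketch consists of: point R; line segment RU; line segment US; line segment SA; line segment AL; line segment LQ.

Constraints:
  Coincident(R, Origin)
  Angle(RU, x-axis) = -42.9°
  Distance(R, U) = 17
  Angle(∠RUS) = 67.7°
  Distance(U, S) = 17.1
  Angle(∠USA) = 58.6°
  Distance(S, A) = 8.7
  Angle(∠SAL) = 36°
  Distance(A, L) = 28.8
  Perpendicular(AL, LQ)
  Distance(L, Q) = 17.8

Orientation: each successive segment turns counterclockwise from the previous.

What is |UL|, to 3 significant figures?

23.6

R is at the origin; RU runs at -42.9° with length 17.0, so U = (12.5, -11.6). ∠RUS = 67.7° gives US at 69.4° from the x-axis; with |US| = 17.1, S = (18.5, 4.43). ∠USA = 58.6° gives SA at -169° from the x-axis; with |SA| = 8.7, A = (9.92, 2.80). ∠SAL = 36.0° gives AL at -25.2° from the x-axis; with |AL| = 28.8, L = (36.0, -9.46). Then |UL| = |L − U| = 23.6.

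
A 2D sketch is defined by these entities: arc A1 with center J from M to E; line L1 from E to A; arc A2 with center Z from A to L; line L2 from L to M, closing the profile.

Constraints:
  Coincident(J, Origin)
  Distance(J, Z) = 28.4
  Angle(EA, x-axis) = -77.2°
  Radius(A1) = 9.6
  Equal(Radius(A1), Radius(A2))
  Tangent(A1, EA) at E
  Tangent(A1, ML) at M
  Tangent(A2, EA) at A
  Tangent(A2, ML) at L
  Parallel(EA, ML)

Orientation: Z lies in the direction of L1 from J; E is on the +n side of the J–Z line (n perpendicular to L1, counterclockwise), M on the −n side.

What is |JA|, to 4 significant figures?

29.98

The slot axis is L1's direction at -77.2°, so u = (cos -77.2°, sin -77.2°) = (0.2215, -0.9751) and n = (−sin -77.2°, cos -77.2°) = (0.9751, 0.2215). J is at the origin and Z lies 28.4 along u from J, so Z = 28.4·u = (6.292, -27.69). Tangency of A1 to both parallel lines with radius 9.6 puts E and M at J ± 9.6·n: E = (9.361, 2.127), M = (-9.361, -2.127). Equal radii place A and L the same way about Z: A = Z + 9.6·n = (15.65, -25.57), L = Z − 9.6·n = (-3.069, -29.82). Then |JA| = |A − J| = 29.98.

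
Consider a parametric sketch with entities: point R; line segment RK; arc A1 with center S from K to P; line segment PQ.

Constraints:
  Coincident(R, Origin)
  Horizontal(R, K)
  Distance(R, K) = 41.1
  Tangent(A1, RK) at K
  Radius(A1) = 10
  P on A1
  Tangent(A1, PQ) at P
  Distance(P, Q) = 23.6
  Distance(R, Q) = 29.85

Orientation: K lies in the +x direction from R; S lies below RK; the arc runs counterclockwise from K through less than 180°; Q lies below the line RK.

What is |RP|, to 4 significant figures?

33.31

Checks: |SP| = 10.00 ✓; ∠(SP, PQ) = 90.00° ✓; |PQ| = 23.60 ✓; |RQ| = 29.85 ✓.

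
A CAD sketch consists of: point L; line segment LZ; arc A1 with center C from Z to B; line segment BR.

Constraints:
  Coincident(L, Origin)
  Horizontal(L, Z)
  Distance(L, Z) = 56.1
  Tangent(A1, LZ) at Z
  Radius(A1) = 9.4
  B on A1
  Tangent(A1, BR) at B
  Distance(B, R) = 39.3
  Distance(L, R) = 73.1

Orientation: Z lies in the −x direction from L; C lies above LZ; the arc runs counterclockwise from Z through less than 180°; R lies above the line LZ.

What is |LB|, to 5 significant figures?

48.116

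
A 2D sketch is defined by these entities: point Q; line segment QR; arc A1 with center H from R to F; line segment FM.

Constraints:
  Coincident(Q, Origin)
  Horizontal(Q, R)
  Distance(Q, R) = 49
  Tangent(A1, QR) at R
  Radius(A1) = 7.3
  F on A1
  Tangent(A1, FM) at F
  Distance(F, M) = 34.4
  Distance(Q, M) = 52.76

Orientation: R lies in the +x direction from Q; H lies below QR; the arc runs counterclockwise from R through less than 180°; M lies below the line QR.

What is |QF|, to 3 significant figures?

42.3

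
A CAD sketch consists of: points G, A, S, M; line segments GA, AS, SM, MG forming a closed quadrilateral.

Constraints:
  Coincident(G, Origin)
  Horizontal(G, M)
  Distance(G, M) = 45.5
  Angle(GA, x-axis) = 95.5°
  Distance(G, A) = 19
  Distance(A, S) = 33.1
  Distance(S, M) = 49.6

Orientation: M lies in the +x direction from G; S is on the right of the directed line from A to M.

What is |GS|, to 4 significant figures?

14.33

G is at the origin; G and M share the same y with |GM| = 45.5 and M in +x, so M = (45.5, 0). GA runs at 95.5° with |GA| = 19.0, so A = (-1.821, 18.91). S is determined by |AS| = 33.1 and |SM| = 49.6 together: it lies at the intersection of circle(A, 33.1) and circle(M, 49.6). With |AM| = 50.96, the foot of the radical line on AM is 12.09 from A and the perpendicular offset is √(33.1² − 12.09²) = 30.81. Taking the right-of-AM solution: S = (-2.028, -14.19).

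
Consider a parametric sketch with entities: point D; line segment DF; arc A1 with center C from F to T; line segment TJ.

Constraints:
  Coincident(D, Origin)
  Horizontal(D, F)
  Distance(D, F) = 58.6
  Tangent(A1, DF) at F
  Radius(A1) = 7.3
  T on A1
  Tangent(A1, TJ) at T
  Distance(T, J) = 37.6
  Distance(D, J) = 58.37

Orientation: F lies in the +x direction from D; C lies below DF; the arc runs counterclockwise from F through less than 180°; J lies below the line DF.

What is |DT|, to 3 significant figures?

51.9

D is at the origin; DF is horizontal with |DF| = 58.6 and F on the +x side, so F = (58.6, 0.00). Since A1 is tangent to DF there, CF ⟂ DF, so C = F + (0, -7.3) = (58.6, -7.30). Since CT ⟂ TJ (tangency), |CJ| = √(7.3² + 37.6²) = 38.3 regardless of where T sits on A1. So J lies on both circle(D, 58.37) and circle(C, 38.3); the below-DF intersection is J = (41.2, -41.4). T is the foot of the tangent from J: T = (51.6, -5.27).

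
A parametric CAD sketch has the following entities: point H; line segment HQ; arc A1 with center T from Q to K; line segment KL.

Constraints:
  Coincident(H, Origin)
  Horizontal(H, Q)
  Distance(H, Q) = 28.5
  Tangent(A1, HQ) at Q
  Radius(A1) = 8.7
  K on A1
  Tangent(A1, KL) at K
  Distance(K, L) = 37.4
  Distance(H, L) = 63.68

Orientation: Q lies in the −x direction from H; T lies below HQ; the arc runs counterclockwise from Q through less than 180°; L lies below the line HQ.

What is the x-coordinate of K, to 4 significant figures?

-36.79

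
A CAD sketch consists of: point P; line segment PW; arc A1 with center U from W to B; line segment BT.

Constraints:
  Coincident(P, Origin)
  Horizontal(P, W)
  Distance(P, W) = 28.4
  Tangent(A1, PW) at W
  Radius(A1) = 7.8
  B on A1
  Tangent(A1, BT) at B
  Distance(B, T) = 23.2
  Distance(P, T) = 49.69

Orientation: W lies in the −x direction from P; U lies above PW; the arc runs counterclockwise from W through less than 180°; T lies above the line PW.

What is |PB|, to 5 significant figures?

26.779

Checks: ∠(UW, WP) = 90.00° ✓; |UB| = 7.800 ✓; ∠(UB, BT) = 90.00° ✓; |BT| = 23.20 ✓; |PT| = 49.69 ✓.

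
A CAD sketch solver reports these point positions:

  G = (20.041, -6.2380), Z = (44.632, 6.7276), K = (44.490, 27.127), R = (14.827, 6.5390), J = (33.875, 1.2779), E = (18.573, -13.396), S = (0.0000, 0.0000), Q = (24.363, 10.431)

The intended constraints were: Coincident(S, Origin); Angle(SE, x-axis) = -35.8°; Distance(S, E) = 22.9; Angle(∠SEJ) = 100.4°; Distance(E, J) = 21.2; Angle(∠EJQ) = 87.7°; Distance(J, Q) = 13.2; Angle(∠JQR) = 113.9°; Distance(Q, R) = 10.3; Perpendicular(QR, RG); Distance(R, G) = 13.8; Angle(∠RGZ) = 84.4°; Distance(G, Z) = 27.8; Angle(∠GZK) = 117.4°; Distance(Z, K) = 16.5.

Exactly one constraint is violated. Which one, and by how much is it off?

Distance(Z, K) = 16.5 — off by 3.90.

S = (0.00, 0.00) ✓; SE at -35.80° ✓; |SE| = 22.90 ✓; ∠SEJ = 100.4° ✓; |EJ| = 21.20 ✓; ∠EJQ = 87.70° ✓; |JQ| = 13.20 ✓; ∠JQR = 113.9° ✓; |QR| = 10.30 ✓; ∠(QR, RG) = 90.00° ✓; |RG| = 13.80 ✓; ∠RGZ = 84.40° ✓; |GZ| = 27.80 ✓; ∠GZK = 117.4° ✓; |ZK| = 20.40 ✗.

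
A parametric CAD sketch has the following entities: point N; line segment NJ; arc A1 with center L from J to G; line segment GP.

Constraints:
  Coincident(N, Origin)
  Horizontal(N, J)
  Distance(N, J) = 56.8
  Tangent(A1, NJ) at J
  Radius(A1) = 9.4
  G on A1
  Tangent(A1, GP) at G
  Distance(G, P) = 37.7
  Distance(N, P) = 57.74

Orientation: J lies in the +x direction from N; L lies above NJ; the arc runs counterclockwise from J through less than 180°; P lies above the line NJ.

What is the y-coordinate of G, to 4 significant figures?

15.79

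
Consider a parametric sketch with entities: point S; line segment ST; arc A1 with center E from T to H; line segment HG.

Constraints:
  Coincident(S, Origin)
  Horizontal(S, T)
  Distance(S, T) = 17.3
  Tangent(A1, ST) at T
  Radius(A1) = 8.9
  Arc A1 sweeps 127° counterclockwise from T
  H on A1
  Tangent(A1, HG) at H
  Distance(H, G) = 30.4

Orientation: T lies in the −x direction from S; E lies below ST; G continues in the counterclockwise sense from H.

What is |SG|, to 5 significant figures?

39.016

S is at the origin; ST is horizontal with |ST| = 17.3 and T on the −x side, so T = (-17.300, 0.0000). A1 meets ST tangentially, so ET is at right angles to ST, so E = T + (0, -8.9) = (-17.300, -8.9000). On A1, T sits at bearing 90° from E; a 127° counterclockwise sweep puts H at bearing 217°, so H = E + 8.9·(cos 217°, sin 217°) = (-24.408, -14.256). The tangent condition forces EH to be normal to HG, so HG runs along (−sin 217°, cos 217°); with |HG| = 30.4, G = (-6.1127, -38.535). Then |SG| = |G − S| = 39.016.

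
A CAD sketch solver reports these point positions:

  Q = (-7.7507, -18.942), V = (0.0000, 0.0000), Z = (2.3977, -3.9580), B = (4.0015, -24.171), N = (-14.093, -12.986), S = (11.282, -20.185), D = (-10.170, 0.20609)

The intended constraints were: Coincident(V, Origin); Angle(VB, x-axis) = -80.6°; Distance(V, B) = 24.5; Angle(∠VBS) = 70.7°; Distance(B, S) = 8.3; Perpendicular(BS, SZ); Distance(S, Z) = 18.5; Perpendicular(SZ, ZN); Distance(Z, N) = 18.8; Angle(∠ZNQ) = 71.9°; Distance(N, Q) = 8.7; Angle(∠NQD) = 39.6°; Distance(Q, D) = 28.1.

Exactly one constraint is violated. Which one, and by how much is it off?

Distance(Q, D) = 28.1 — off by 8.80.

V = (0.00, 0.00) ✓; VB at -80.60° ✓; |VB| = 24.50 ✓; ∠VBS = 70.70° ✓; |BS| = 8.300 ✓; ∠(BS, SZ) = 90.00° ✓; |SZ| = 18.50 ✓; ∠(SZ, ZN) = 90.00° ✓; |ZN| = 18.80 ✓; ∠ZNQ = 71.90° ✓; |NQ| = 8.701 ✓; ∠NQD = 39.60° ✓; |QD| = 19.30 ✗.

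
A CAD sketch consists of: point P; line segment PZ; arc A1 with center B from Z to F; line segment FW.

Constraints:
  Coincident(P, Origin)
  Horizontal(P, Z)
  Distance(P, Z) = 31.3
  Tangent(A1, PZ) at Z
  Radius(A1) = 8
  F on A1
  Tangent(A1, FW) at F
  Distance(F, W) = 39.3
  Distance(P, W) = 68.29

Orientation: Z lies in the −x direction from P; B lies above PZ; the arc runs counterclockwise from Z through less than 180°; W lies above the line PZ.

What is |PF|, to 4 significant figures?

29.47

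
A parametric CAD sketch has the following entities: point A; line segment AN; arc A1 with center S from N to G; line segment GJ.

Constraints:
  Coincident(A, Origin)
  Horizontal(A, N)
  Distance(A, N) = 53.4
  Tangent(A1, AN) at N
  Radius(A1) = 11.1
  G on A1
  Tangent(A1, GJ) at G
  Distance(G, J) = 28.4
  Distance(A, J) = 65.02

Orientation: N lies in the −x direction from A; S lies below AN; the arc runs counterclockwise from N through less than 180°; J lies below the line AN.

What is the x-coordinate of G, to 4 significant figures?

-63.24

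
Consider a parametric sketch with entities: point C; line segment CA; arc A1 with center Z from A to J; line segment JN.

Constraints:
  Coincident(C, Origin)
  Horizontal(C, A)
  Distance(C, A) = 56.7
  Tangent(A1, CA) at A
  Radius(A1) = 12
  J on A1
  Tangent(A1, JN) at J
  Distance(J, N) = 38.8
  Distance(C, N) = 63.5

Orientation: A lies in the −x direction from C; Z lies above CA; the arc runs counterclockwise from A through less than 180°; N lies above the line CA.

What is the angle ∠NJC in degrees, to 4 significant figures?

96.58°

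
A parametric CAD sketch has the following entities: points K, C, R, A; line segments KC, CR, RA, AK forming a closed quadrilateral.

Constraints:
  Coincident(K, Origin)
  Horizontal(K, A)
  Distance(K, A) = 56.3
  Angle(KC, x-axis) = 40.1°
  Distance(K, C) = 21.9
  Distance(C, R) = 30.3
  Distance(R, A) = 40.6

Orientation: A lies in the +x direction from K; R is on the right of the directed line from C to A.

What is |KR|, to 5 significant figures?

24.933

K is at the origin; KA is horizontal with |KA| = 56.3 and A in +x, so A = (56.3, 0). KC runs at 40.1° with |KC| = 21.9, so C = (16.752, 14.106). R is determined by |CR| = 30.3 and |RA| = 40.6 together: it lies at the intersection of circle(C, 30.3) and circle(A, 40.6). With |CA| = 41.989, the foot of the radical line on CA is 12.298 from C and the perpendicular offset is √(30.3² − 12.298²) = 27.692. Taking the right-of-CA solution: R = (19.032, -16.108).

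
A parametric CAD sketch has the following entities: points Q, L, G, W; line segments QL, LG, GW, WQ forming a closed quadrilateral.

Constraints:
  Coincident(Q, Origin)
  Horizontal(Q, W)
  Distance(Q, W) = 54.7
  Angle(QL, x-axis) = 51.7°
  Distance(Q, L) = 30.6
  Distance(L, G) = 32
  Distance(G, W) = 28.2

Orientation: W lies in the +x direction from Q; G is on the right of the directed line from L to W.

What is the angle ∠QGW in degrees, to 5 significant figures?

151.81°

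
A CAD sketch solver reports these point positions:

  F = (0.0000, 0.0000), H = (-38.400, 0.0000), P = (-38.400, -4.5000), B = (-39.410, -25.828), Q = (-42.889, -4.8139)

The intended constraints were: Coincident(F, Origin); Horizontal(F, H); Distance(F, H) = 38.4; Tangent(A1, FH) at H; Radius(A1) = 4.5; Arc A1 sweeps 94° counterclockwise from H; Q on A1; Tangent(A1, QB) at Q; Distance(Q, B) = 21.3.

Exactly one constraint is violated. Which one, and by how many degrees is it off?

Tangent(A1, QB) at Q — off by 5.40°.

F = (0.00, 0.00) ✓; F.y = 0.00, H.y = 0.00 ✓; |FH| = 38.40 ✓; ∠(PH, HF) = 90.00° ✓; |PH| = 4.500 ✓; bearing(P→Q) − bearing(P→H) = 94.00° ✓; |PQ| = 4.500 ✓; ∠(PQ, QB) = 84.60° ✗; |QB| = 21.30 ✓.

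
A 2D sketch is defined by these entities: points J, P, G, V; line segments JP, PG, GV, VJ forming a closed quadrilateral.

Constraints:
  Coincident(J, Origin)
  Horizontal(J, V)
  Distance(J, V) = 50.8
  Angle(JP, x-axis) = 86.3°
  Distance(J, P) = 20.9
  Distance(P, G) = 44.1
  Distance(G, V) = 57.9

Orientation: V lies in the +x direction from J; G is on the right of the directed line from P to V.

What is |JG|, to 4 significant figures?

23.21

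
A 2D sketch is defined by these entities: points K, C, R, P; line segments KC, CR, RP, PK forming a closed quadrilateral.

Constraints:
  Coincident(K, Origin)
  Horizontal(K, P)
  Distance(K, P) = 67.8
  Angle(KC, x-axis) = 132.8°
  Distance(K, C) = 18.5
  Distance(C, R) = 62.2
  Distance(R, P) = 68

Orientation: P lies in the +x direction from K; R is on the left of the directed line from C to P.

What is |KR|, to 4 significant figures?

65.54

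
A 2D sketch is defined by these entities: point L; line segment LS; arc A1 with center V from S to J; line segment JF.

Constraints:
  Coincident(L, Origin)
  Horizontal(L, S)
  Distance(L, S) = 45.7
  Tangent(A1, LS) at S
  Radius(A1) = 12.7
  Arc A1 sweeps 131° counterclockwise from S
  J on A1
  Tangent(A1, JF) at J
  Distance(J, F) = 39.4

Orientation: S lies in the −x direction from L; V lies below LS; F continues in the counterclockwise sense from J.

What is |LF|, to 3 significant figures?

58.7

L is at the origin; L and S share the same y with |LS| = 45.7 and S on the −x side, so S = (-45.7, 0.00). A1 meets LS tangentially, so VS is at right angles to LS, so V = S + (0, -12.7) = (-45.7, -12.7). On A1, S sits at bearing 90° from V; a 131° counterclockwise sweep puts J at bearing 221°, so J = V + 12.7·(cos 221°, sin 221°) = (-55.3, -21.0). A1 meets JF tangentially, so VJ is at right angles to JF, so JF runs along (−sin 221°, cos 221°); with |JF| = 39.4, F = (-29.4, -50.8). Then |LF| = |F − L| = 58.7.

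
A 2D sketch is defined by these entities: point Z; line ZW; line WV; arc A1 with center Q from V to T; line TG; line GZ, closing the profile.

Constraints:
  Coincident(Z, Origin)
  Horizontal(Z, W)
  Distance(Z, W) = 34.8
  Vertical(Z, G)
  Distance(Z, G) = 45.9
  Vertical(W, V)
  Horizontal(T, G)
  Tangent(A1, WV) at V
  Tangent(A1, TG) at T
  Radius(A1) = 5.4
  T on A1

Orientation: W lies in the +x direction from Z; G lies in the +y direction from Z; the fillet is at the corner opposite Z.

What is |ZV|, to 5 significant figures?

53.397

The virtual corner opposite Z is at (34.800, 45.900). Since A1 is tangent to WV there, QV ⟂ WV and tangency of A1 to TG means the radius QT is perpendicular to TG, with radius 5.4, so the center Q sits 5.4 in from both sides at Q = (29.400, 40.500). That places the tangent points at V = (34.800, 40.500) on WV and T = (29.400, 45.900) on TG. Then |ZV| = |V − Z| = 53.397.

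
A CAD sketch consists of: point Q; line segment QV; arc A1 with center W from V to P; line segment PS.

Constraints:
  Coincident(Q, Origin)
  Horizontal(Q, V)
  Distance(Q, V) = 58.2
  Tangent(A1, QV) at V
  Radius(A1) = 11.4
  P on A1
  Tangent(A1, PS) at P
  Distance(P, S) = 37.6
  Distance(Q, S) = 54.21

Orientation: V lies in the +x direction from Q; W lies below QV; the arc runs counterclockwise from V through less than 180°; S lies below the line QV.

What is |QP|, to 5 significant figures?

48.129

Q is at the origin; Q and V share the same y with |QV| = 58.2 and V on the +x side, so V = (58.200, 0.0000). Tangency of A1 to QV means the radius WV is perpendicular to QV, so W = V + (0, -11.4) = (58.200, -11.400). Since WP ⟂ PS (tangency), |WS| = √(11.4² + 37.6²) = 39.290 regardless of where P sits on A1. So S lies on both circle(Q, 54.21) and circle(W, 39.290); the below-QV intersection is S = (33.918, -42.288). P is the foot of the tangent from S: P = (47.579, -7.2580).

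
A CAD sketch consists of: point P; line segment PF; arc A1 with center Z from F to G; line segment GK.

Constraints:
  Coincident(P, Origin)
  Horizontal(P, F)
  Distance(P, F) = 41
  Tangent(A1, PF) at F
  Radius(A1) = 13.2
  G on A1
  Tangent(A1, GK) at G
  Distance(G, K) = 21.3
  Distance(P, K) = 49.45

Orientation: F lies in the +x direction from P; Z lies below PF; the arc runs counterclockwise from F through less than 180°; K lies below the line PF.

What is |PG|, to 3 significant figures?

32.4

Checks: |ZG| = 13.20 ✓; ∠(ZG, GK) = 90.00° ✓; |GK| = 21.30 ✓; |PK| = 49.45 ✓.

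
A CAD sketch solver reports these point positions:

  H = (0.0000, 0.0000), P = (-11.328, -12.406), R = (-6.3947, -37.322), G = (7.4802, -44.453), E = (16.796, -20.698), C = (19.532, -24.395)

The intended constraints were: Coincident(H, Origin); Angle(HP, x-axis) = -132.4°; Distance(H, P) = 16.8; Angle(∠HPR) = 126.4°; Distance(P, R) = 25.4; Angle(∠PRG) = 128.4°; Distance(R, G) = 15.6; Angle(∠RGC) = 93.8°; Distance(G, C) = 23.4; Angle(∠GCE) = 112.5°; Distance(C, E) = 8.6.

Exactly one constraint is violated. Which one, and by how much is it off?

Distance(C, E) = 8.6 — off by 4.00.

H = (0.00, 0.00) ✓; HP at -132.4° ✓; |HP| = 16.80 ✓; ∠HPR = 126.4° ✓; |PR| = 25.40 ✓; ∠PRG = 128.4° ✓; |RG| = 15.60 ✓; ∠RGC = 93.80° ✓; |GC| = 23.40 ✓; ∠GCE = 112.5° ✓; |CE| = 4.599 ✗.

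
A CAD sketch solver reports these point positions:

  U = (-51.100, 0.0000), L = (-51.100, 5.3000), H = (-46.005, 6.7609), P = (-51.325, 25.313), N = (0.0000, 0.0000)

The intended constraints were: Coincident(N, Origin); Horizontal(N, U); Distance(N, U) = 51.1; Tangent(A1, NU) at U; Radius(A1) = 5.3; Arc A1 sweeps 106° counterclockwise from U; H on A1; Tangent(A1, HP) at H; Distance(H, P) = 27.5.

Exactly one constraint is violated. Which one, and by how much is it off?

Distance(H, P) = 27.5 — off by 8.20.

N = (0.00, 0.00) ✓; N.y = 0.00, U.y = 0.00 ✓; |NU| = 51.10 ✓; ∠(LU, UN) = 90.00° ✓; |LU| = 5.300 ✓; bearing(L→H) − bearing(L→U) = 106.0° ✓; |LH| = 5.300 ✓; ∠(LH, HP) = 90.00° ✓; |HP| = 19.30 ✗.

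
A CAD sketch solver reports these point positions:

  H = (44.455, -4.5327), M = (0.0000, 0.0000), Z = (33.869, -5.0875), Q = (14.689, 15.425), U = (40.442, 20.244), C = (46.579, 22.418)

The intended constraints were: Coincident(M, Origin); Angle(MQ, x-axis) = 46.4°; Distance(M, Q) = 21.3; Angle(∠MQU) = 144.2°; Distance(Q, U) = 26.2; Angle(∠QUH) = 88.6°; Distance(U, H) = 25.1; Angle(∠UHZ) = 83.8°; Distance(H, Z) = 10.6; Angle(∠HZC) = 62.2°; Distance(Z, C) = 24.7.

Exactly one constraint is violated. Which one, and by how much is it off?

Distance(Z, C) = 24.7 — off by 5.60.

M = (0.00, 0.00) ✓; MQ at 46.40° ✓; |MQ| = 21.30 ✓; ∠MQU = 144.2° ✓; |QU| = 26.20 ✓; ∠QUH = 88.60° ✓; |UH| = 25.10 ✓; ∠UHZ = 83.80° ✓; |HZ| = 10.60 ✓; ∠HZC = 62.20° ✓; |ZC| = 30.30 ✗.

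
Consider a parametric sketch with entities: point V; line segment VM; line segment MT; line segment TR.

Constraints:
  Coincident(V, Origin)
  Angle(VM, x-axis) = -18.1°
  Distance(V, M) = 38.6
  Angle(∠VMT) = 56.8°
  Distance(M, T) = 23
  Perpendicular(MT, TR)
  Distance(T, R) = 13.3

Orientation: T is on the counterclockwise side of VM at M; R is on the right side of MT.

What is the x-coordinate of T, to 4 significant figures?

30.70

V is at the origin; VM runs at -18.1° with length 38.6, so M = 38.6·(cos -18.1°, sin -18.1°) = (36.69, -11.99). ∠VMT = 56.8°, so MT runs at -18.1° + (180° − 56.8°) = 105.1° from the x-axis; with |MT| = 23.0, T = M + 23.0·(cos 105.1°, sin 105.1°) = (30.70, 10.21). So T.x = 30.70.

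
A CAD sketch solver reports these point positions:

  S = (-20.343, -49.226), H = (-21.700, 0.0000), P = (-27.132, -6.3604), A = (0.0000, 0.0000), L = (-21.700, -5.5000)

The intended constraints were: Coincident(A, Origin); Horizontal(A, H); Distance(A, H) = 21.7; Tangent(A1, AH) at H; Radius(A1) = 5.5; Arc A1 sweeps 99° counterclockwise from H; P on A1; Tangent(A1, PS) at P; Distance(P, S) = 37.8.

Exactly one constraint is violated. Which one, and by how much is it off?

Distance(P, S) = 37.8 — off by 5.60.

A = (0.00, 0.00) ✓; A.y = 0.00, H.y = 0.00 ✓; |AH| = 21.70 ✓; ∠(LH, HA) = 90.00° ✓; |LH| = 5.500 ✓; bearing(L→P) − bearing(L→H) = 99.00° ✓; |LP| = 5.500 ✓; ∠(LP, PS) = 90.00° ✓; |PS| = 43.40 ✗.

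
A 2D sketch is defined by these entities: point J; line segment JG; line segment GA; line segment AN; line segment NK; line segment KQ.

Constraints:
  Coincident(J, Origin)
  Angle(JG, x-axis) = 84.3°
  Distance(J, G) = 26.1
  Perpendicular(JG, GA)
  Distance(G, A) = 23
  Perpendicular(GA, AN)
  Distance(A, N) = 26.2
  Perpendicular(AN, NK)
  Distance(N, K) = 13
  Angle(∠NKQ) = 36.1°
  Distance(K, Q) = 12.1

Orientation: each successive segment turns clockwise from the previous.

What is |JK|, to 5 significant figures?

10.000

J is at the origin; JG runs at 84.3° with length 26.1, so G = (2.5922, 25.971). The perpendicularity gives GA at right angles to JG, so GA runs at -5.7000°; with |GA| = 23.0, A = (25.479, 23.687). The perpendicularity gives AN at right angles to GA, so AN runs at -95.700°; with |AN| = 26.2, N = (22.876, -2.3839). The perpendicularity gives NK at right angles to AN, so NK runs at 174.30°; with |NK| = 13.0, K = (9.9406, -1.0927). Then |JK| = |K − J| = 10.000.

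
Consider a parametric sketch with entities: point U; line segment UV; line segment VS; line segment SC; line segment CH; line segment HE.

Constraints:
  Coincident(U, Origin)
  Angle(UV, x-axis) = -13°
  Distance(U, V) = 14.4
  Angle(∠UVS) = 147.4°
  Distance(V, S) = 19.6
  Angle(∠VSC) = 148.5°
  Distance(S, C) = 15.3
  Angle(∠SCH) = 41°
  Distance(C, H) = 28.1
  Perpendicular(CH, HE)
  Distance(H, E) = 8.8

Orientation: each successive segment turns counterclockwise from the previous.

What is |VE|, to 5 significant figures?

5.2653

∠SCH = 41.0° gives CH at -169.90° from the x-axis; with |CH| = 28.1, H = (14.439, 10.315). CH ⟂ HE, so HE runs at -79.900°; with |HE| = 8.8, E = (15.982, 1.6512). Then |VE| = |E − V| = 5.2653.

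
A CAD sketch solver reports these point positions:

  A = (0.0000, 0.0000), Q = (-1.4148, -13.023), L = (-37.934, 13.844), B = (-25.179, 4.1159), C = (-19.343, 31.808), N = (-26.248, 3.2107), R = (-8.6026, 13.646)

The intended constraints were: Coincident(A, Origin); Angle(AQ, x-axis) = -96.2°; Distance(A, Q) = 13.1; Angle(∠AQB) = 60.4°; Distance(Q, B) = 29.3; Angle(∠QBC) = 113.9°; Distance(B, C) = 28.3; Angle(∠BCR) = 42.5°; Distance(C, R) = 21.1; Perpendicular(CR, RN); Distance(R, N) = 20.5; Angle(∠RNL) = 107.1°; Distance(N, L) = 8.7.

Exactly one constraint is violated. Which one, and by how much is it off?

Distance(N, L) = 8.7 — off by 7.10.

A = (0.00, 0.00) ✓; AQ at -96.20° ✓; |AQ| = 13.10 ✓; ∠AQB = 60.40° ✓; |QB| = 29.30 ✓; ∠QBC = 113.9° ✓; |BC| = 28.30 ✓; ∠BCR = 42.50° ✓; |CR| = 21.10 ✓; ∠(CR, RN) = 90.00° ✓; |RN| = 20.50 ✓; ∠RNL = 107.1° ✓; |NL| = 15.80 ✗.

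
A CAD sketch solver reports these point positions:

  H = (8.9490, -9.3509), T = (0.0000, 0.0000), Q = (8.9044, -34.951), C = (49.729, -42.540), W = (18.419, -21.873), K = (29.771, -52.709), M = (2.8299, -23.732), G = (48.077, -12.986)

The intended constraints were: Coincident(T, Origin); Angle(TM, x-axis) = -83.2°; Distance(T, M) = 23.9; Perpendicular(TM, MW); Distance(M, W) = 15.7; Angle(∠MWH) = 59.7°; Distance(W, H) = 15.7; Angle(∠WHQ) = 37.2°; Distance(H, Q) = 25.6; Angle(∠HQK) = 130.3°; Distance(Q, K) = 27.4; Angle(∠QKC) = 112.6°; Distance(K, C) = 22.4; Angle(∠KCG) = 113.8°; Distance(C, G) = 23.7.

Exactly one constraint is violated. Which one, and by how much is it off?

Distance(C, G) = 23.7 — off by 5.90.

T = (0.00, 0.00) ✓; TM at -83.20° ✓; |TM| = 23.90 ✓; ∠(TM, MW) = 90.00° ✓; |MW| = 15.70 ✓; ∠MWH = 59.70° ✓; |WH| = 15.70 ✓; ∠WHQ = 37.20° ✓; |HQ| = 25.60 ✓; ∠HQK = 130.3° ✓; |QK| = 27.40 ✓; ∠QKC = 112.6° ✓; |KC| = 22.40 ✓; ∠KCG = 113.8° ✓; |CG| = 29.60 ✗.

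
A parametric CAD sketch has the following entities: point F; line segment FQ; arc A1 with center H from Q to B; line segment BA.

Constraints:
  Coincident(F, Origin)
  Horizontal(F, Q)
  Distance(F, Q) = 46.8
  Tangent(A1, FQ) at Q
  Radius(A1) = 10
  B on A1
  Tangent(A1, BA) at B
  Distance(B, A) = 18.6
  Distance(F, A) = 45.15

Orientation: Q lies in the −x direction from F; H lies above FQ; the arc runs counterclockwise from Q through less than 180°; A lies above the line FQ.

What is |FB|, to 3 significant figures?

38.0

F is at the origin; F and Q share the same y with |FQ| = 46.8 and Q on the −x side, so Q = (-46.8, 0.00). Since A1 is tangent to FQ there, HQ ⟂ FQ, so H = Q + (0, 10) = (-46.8, 10.0). Since HB ⟂ BA (tangency), |HA| = √(10.0² + 18.6²) = 21.1 regardless of where B sits on A1. So A lies on both circle(F, 45.15) and circle(H, 21.1); the above-FQ intersection is A = (-35.5, 27.9). B is the foot of the tangent from A: B = (-36.8, 9.30).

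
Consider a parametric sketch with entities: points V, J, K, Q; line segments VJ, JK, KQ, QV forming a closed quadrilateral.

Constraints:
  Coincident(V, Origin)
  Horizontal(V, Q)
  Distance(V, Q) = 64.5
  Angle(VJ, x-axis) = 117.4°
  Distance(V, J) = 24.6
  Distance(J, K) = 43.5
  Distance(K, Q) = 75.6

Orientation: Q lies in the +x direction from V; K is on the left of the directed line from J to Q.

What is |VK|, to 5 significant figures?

58.626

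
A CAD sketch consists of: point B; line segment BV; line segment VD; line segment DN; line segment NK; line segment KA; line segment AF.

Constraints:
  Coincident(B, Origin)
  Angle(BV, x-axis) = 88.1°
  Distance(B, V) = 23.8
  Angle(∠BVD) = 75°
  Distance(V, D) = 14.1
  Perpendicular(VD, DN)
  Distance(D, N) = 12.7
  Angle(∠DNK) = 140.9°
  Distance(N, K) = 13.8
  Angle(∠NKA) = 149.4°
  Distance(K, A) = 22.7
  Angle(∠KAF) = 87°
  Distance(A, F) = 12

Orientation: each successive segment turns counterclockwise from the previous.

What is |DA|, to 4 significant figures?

43.34

B is at the origin; BV runs at 88.1° with length 23.8, so V = (0.7891, 23.79). ∠BVD = 75.0° gives VD at -166.9° from the x-axis; with |VD| = 14.1, D = (-12.94, 20.59). The perpendicularity gives DN at right angles to VD, so DN runs at -76.90°; with |DN| = 12.7, N = (-10.07, 8.222). ∠DNK = 140.9° gives NK at -37.80° from the x-axis; with |NK| = 13.8, K = (0.8386, -0.2365). ∠NKA = 149.4° gives KA at -7.200° from the x-axis; with |KA| = 22.7, A = (23.36, -3.082). Then |DA| = |A − D| = 43.34.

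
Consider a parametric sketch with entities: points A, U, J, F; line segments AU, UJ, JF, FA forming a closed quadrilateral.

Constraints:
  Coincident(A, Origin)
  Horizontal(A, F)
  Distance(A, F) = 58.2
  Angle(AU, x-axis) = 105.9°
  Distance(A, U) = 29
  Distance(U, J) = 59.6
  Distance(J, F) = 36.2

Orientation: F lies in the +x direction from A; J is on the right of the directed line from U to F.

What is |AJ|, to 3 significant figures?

34.2

A is at the origin; A and F share the same y with |AF| = 58.2 and F in +x, so F = (58.2, 0). AU runs at 105.9° with |AU| = 29.0, so U = (-7.94, 27.9). J is determined by |UJ| = 59.6 and |JF| = 36.2 together: it lies at the intersection of circle(U, 59.6) and circle(F, 36.2). With |UF| = 71.8, the foot of the radical line on UF is 51.5 from U and the perpendicular offset is √(59.6² − 51.5²) = 30.0. Taking the right-of-UF solution: J = (27.9, -19.8).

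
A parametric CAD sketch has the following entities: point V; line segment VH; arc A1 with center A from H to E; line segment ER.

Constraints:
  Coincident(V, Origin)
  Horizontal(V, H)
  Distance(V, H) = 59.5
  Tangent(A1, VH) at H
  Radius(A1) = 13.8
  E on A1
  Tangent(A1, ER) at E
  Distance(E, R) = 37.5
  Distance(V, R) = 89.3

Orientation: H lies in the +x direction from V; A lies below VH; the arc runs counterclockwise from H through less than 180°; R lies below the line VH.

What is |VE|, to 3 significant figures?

53.9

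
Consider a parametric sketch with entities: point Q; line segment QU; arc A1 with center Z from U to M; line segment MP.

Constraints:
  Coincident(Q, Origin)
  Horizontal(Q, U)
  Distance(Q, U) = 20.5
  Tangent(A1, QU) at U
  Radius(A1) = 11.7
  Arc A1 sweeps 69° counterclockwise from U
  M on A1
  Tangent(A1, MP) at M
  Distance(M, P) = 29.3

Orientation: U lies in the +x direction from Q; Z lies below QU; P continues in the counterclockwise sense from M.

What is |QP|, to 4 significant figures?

34.87

Q is at the origin; Q and U share the same y with |QU| = 20.5 and U on the +x side, so U = (20.50, 0.000). Since A1 is tangent to QU there, ZU ⟂ QU, so Z = U + (0, -11.7) = (20.50, -11.70). On A1, U sits at bearing 90° from Z; a 69° counterclockwise sweep puts M at bearing 159°, so M = Z + 11.7·(cos 159°, sin 159°) = (9.577, -7.507). Tangency of A1 to MP means the radius ZM is perpendicular to MP, so MP runs along (−sin 159°, cos 159°); with |MP| = 29.3, P = (-0.9231, -34.86). Then |QP| = |P − Q| = 34.87.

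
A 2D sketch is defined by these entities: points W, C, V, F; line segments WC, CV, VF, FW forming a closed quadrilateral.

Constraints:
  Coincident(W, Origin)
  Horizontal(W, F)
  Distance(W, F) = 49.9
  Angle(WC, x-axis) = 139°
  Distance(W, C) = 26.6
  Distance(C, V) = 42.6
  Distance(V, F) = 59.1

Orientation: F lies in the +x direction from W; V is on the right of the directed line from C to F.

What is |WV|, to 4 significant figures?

22.84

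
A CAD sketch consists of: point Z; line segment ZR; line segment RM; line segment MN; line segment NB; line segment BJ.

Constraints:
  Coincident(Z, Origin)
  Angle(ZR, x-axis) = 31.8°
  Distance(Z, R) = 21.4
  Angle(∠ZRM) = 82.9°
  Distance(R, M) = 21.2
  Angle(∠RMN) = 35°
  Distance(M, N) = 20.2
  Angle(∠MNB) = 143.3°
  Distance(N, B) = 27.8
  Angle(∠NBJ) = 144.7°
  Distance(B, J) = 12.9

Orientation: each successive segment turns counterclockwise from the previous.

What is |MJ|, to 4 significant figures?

54.72

∠MNB = 143.3° gives NB at -49.40° from the x-axis; with |NB| = 27.8, B = (24.34, -13.49). ∠NBJ = 144.7° gives BJ at -14.10° from the x-axis; with |BJ| = 12.9, J = (36.85, -16.63). Then |MJ| = |J − M| = 54.72.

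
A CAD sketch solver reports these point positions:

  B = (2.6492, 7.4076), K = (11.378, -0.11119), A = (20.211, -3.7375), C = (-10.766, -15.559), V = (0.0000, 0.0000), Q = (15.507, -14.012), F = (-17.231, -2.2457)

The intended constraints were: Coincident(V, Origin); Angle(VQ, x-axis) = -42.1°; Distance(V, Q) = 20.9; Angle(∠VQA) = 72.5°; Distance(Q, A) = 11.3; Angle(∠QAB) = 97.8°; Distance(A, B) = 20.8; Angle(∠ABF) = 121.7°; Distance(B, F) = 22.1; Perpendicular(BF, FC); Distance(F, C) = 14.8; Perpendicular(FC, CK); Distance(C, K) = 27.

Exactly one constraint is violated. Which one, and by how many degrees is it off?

Perpendicular(FC, CK) — off by 9.00°.

V = (0.00, 0.00) ✓; VQ at -42.10° ✓; |VQ| = 20.90 ✓; ∠VQA = 72.50° ✓; |QA| = 11.30 ✓; ∠QAB = 97.80° ✓; |AB| = 20.80 ✓; ∠ABF = 121.7° ✓; |BF| = 22.10 ✓; ∠(BF, FC) = 90.00° ✓; |FC| = 14.80 ✓; ∠(FC, CK) = 99.00° ✗; |CK| = 27.00 ✓.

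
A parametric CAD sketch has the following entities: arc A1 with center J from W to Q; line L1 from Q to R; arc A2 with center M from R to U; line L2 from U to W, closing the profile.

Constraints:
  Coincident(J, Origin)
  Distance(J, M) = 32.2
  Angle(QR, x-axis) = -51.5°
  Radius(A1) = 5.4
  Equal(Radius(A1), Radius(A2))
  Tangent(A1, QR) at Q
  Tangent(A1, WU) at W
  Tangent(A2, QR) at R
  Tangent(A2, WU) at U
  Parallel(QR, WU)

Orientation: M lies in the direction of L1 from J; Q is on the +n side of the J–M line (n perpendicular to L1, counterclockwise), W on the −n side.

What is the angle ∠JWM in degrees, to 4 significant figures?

80.48°

J is at the origin and M lies 32.2 along u from J, so M = 32.2·u = (20.04, -25.20). Tangency of A1 to both parallel lines with radius 5.4 puts Q and W at J ± 5.4·n: Q = (4.226, 3.362), W = (-4.226, -3.362). Then cos ∠JWM = WJ·WM / (|WJ||WM|), giving 80.48°.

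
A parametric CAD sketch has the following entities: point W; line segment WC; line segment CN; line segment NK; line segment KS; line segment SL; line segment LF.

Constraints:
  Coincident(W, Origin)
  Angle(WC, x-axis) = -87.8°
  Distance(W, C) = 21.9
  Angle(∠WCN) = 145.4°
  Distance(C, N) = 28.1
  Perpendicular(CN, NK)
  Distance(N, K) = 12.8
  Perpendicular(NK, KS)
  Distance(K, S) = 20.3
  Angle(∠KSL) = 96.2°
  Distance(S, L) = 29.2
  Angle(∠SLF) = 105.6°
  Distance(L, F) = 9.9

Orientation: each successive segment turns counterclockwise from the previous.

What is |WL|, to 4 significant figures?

36.55

The perpendicularity gives KS at right angles to NK, so KS runs at 126.8°; with |KS| = 20.3, S = (15.76, -20.46). ∠KSL = 96.2° gives SL at -149.4° from the x-axis; with |SL| = 29.2, L = (-9.371, -35.33). Then |WL| = |L − W| = 36.55.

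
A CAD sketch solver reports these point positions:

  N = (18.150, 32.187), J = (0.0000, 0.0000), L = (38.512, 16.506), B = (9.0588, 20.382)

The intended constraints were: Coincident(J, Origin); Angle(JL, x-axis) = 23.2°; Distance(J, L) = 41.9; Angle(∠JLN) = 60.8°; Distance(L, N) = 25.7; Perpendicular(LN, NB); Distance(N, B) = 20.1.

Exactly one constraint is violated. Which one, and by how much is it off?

Distance(N, B) = 20.1 — off by 5.20.

J = (0.00, 0.00) ✓; JL at 23.20° ✓; |JL| = 41.90 ✓; ∠JLN = 60.80° ✓; |LN| = 25.70 ✓; ∠(LN, NB) = 90.00° ✓; |NB| = 14.90 ✗.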